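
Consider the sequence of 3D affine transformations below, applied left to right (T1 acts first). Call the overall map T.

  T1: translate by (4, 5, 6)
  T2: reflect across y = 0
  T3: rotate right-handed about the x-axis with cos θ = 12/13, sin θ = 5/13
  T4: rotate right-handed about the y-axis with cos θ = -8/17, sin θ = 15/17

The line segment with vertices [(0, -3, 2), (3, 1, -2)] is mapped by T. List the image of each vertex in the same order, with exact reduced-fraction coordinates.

image vertices: (874/221, -64/13, -1468/221), (-458/221, -92/13, -1509/221)

T1 translate by (4, 5, 6): (0, -3, 2) → (4, 2, 8); (3, 1, -2) → (7, 6, 4)
T2 reflect across y = 0: (4, 2, 8) → (4, -2, 8); (7, 6, 4) → (7, -6, 4)
T3 rotate right-handed about the x-axis with cos θ = 12/13, sin θ = 5/13: (4, -2, 8) → (4, -64/13, 86/13); (7, -6, 4) → (7, -92/13, 18/13)
T4 rotate right-handed about the y-axis with cos θ = -8/17, sin θ = 15/17: (4, -64/13, 86/13) → (874/221, -64/13, -1468/221); (7, -92/13, 18/13) → (-458/221, -92/13, -1509/221)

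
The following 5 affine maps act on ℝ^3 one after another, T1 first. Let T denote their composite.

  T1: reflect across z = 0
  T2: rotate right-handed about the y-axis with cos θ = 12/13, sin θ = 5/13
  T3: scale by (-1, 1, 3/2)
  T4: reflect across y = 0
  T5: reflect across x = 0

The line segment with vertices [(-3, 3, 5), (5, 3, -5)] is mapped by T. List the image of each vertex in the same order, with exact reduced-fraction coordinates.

image vertices: (-61/13, -3, -135/26), (85/13, -3, 105/26)

T1 reflect across z = 0: (-3, 3, 5) → (-3, 3, -5); (5, 3, -5) → (5, 3, 5)
T2 rotate right-handed about the y-axis with cos θ = 12/13, sin θ = 5/13: (-3, 3, -5) → (-61/13, 3, -45/13); (5, 3, 5) → (85/13, 3, 35/13)
T3 scale by (-1, 1, 3/2): (-61/13, 3, -45/13) → (61/13, 3, -135/26); (85/13, 3, 35/13) → (-85/13, 3, 105/26)
T4 reflect across y = 0: (61/13, 3, -135/26) → (61/13, -3, -135/26); (-85/13, 3, 105/26) → (-85/13, -3, 105/26)
T5 reflect across x = 0: (61/13, -3, -135/26) → (-61/13, -3, -135/26); (-85/13, -3, 105/26) → (85/13, -3, 105/26)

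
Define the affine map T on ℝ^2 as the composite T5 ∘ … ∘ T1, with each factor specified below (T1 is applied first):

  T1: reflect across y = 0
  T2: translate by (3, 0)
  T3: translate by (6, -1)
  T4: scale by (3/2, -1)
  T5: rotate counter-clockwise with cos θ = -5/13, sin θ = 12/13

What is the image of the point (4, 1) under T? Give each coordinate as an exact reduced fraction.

T1 reflect across y = 0: (4, 1) → (4, -1)
T2 translate by (3, 0): (4, -1) → (7, -1)
T3 translate by (6, -1): (7, -1) → (13, -2)
T4 scale by (3/2, -1): (13, -2) → (39/2, 2)
T5 rotate counter-clockwise with cos θ = -5/13, sin θ = 12/13: (39/2, 2) → (-243/26, 224/13)

T(p) = (-243/26, 224/13)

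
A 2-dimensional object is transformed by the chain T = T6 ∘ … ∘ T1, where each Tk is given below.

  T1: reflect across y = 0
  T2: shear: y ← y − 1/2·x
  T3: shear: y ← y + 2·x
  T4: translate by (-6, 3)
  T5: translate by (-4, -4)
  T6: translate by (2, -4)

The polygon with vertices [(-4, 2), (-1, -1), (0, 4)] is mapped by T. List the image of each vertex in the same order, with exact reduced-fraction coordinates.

image vertices: (-12, -13), (-9, -11/2), (-8, -9)

T1 reflect across y = 0: (-4, 2) → (-4, -2); (-1, -1) → (-1, 1); (0, 4) → (0, -4)
T2 shear: y ← y − 1/2·x: (-4, -2) → (-4, 0); (-1, 1) → (-1, 3/2); (0, -4) → (0, -4)
T3 shear: y ← y + 2·x: (-4, 0) → (-4, -8); (-1, 3/2) → (-1, -1/2); (0, -4) → (0, -4)
T4 translate by (-6, 3): (-4, -8) → (-10, -5); (-1, -1/2) → (-7, 5/2); (0, -4) → (-6, -1)
T5 translate by (-4, -4): (-10, -5) → (-14, -9); (-7, 5/2) → (-11, -3/2); (-6, -1) → (-10, -5)
T6 translate by (2, -4): (-14, -9) → (-12, -13); (-11, -3/2) → (-9, -11/2); (-10, -5) → (-8, -9)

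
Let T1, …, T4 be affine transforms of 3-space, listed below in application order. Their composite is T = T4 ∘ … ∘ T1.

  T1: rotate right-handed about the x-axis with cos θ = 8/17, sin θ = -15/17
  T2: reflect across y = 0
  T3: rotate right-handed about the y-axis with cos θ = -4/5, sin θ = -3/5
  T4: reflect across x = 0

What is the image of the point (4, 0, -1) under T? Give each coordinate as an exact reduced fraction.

T(p) = (248/85, 15/17, 236/85)

T1 rotate right-handed about the x-axis with cos θ = 8/17, sin θ = -15/17: (4, 0, -1) → (4, -15/17, -8/17)
T2 reflect across y = 0: (4, -15/17, -8/17) → (4, 15/17, -8/17)
T3 rotate right-handed about the y-axis with cos θ = -4/5, sin θ = -3/5: (4, 15/17, -8/17) → (-248/85, 15/17, 236/85)
T4 reflect across x = 0: (-248/85, 15/17, 236/85) → (248/85, 15/17, 236/85)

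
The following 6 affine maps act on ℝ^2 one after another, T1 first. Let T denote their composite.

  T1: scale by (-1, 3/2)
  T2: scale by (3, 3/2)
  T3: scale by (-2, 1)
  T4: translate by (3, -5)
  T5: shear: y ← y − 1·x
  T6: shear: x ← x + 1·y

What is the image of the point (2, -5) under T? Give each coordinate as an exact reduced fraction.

T1 scale by (-1, 3/2): (2, -5) → (-2, -15/2)
T2 scale by (3, 3/2): (-2, -15/2) → (-6, -45/4)
T3 scale by (-2, 1): (-6, -45/4) → (12, -45/4)
T4 translate by (3, -5): (12, -45/4) → (15, -65/4)
T5 shear: y ← y − 1·x: (15, -65/4) → (15, -125/4)
T6 shear: x ← x + 1·y: (15, -125/4) → (-65/4, -125/4)

T(p) = (-65/4, -125/4)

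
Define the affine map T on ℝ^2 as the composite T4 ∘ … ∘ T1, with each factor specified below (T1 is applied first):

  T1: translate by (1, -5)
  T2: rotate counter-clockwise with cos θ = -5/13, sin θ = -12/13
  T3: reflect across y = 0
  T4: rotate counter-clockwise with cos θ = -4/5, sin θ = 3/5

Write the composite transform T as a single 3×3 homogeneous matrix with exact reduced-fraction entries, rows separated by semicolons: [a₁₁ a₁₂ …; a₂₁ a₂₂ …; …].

T1 = [1 0 1; 0 1 -5; 0 0 1]
T2·T1 = [-5/13 12/13 -5; -12/13 -5/13 1; 0 0 1]
T3·…·T1 = [-5/13 12/13 -5; 12/13 5/13 -1; 0 0 1]
T4·…·T1 = [-16/65 -63/65 23/5; -63/65 16/65 -11/5; 0 0 1]

T = [-16/65 -63/65 23/5; -63/65 16/65 -11/5; 0 0 1]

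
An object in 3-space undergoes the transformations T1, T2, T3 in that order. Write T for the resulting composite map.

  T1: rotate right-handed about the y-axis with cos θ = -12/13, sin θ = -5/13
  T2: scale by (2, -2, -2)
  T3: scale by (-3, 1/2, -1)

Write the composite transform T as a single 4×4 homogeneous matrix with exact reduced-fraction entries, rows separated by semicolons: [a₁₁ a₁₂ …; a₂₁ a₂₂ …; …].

T = [72/13 0 30/13 0; 0 -1 0 0; 10/13 0 -24/13 0; 0 0 0 1]

T1 = [-12/13 0 -5/13 0; 0 1 0 0; 5/13 0 -12/13 0; 0 0 0 1]
T2·T1 = [-24/13 0 -10/13 0; 0 -2 0 0; -10/13 0 24/13 0; 0 0 0 1]
T3·…·T1 = [72/13 0 30/13 0; 0 -1 0 0; 10/13 0 -24/13 0; 0 0 0 1]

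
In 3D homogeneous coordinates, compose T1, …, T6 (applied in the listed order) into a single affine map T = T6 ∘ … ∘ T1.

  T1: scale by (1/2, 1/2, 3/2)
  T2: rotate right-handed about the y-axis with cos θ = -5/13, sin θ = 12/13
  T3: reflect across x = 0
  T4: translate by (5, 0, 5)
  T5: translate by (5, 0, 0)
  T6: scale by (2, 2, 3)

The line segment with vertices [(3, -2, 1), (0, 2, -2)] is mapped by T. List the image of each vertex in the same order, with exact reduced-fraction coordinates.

T1 scale by (1/2, 1/2, 3/2): (3, -2, 1) → (3/2, -1, 3/2); (0, 2, -2) → (0, 1, -3)
T2 rotate right-handed about the y-axis with cos θ = -5/13, sin θ = 12/13: (3/2, -1, 3/2) → (21/26, -1, -51/26); (0, 1, -3) → (-36/13, 1, 15/13)
T3 reflect across x = 0: (21/26, -1, -51/26) → (-21/26, -1, -51/26); (-36/13, 1, 15/13) → (36/13, 1, 15/13)
T4 translate by (5, 0, 5): (-21/26, -1, -51/26) → (109/26, -1, 79/26); (36/13, 1, 15/13) → (101/13, 1, 80/13)
T5 translate by (5, 0, 0): (109/26, -1, 79/26) → (239/26, -1, 79/26); (101/13, 1, 80/13) → (166/13, 1, 80/13)
T6 scale by (2, 2, 3): (239/26, -1, 79/26) → (239/13, -2, 237/26); (166/13, 1, 80/13) → (332/13, 2, 240/13)

image vertices: (239/13, -2, 237/26), (332/13, 2, 240/13)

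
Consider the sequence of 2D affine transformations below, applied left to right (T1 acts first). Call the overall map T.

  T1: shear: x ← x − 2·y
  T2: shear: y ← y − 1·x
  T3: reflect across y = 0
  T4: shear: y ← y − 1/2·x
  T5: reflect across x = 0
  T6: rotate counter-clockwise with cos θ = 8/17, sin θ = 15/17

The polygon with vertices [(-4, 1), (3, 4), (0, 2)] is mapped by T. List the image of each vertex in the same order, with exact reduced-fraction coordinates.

T1 shear: x ← x − 2·y: (-4, 1) → (-6, 1); (3, 4) → (-5, 4); (0, 2) → (-4, 2)
T2 shear: y ← y − 1·x: (-6, 1) → (-6, 7); (-5, 4) → (-5, 9); (-4, 2) → (-4, 6)
T3 reflect across y = 0: (-6, 7) → (-6, -7); (-5, 9) → (-5, -9); (-4, 6) → (-4, -6)
T4 shear: y ← y − 1/2·x: (-6, -7) → (-6, -4); (-5, -9) → (-5, -13/2); (-4, -6) → (-4, -4)
T5 reflect across x = 0: (-6, -4) → (6, -4); (-5, -13/2) → (5, -13/2); (-4, -4) → (4, -4)
T6 rotate counter-clockwise with cos θ = 8/17, sin θ = 15/17: (6, -4) → (108/17, 58/17); (5, -13/2) → (275/34, 23/17); (4, -4) → (92/17, 28/17)

image vertices: (108/17, 58/17), (275/34, 23/17), (92/17, 28/17)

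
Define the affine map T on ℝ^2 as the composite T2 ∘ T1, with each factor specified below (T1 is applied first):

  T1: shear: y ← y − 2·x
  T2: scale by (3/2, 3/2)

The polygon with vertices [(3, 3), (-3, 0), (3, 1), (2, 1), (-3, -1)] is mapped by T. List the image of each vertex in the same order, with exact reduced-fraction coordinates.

T1 shear: y ← y − 2·x: (3, 3) → (3, -3); (-3, 0) → (-3, 6); (3, 1) → (3, -5); (2, 1) → (2, -3); (-3, -1) → (-3, 5)
T2 scale by (3/2, 3/2): (3, -3) → (9/2, -9/2); (-3, 6) → (-9/2, 9); (3, -5) → (9/2, -15/2); (2, -3) → (3, -9/2); (-3, 5) → (-9/2, 15/2)

image vertices: (9/2, -9/2), (-9/2, 9), (9/2, -15/2), (3, -9/2), (-9/2, 15/2)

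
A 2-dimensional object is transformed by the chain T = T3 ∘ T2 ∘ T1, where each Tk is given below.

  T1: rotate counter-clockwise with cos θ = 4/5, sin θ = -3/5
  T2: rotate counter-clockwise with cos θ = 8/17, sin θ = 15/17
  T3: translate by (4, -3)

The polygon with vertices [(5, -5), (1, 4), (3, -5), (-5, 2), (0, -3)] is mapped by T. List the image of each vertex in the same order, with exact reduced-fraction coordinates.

T1 rotate counter-clockwise with cos θ = 4/5, sin θ = -3/5: (5, -5) → (1, -7); (1, 4) → (16/5, 13/5); (3, -5) → (-3/5, -29/5); (-5, 2) → (-14/5, 23/5); (0, -3) → (-9/5, -12/5)
T2 rotate counter-clockwise with cos θ = 8/17, sin θ = 15/17: (1, -7) → (113/17, -41/17); (16/5, 13/5) → (-67/85, 344/85); (-3/5, -29/5) → (411/85, -277/85); (-14/5, 23/5) → (-457/85, -26/85); (-9/5, -12/5) → (108/85, -231/85)
T3 translate by (4, -3): (113/17, -41/17) → (181/17, -92/17); (-67/85, 344/85) → (273/85, 89/85); (411/85, -277/85) → (751/85, -532/85); (-457/85, -26/85) → (-117/85, -281/85); (108/85, -231/85) → (448/85, -486/85)

image vertices: (181/17, -92/17), (273/85, 89/85), (751/85, -532/85), (-117/85, -281/85), (448/85, -486/85)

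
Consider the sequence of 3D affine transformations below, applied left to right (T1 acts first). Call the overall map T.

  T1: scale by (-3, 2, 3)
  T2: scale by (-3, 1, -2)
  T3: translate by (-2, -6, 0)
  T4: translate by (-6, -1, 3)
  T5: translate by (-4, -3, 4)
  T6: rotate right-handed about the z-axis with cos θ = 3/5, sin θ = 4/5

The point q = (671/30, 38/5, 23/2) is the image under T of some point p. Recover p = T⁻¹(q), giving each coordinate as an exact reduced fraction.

p = (7/2, -5/3, -3/4)

T1 = [-3 0 0 0; 0 2 0 0; 0 0 3 0; 0 0 0 1]
T2·T1 = [9 0 0 0; 0 2 0 0; 0 0 -6 0; 0 0 0 1]
T3·…·T1 = [9 0 0 -2; 0 2 0 -6; 0 0 -6 0; 0 0 0 1]
T4·…·T1 = [9 0 0 -8; 0 2 0 -7; 0 0 -6 3; 0 0 0 1]
T5·…·T1 = [9 0 0 -12; 0 2 0 -10; 0 0 -6 7; 0 0 0 1]
T6·…·T1 = [27/5 -8/5 0 4/5; 36/5 6/5 0 -78/5; 0 0 -6 7; 0 0 0 1]
det M = -108; M⁻¹ = [1/15 4/45 0 4/3; -2/5 3/10 0 5; 0 0 -1/6 7/6; 0 0 0 1]
M⁻¹ · (671/30, 38/5, 23/2)ᵀ = (7/2, -5/3, -3/4)ᵀ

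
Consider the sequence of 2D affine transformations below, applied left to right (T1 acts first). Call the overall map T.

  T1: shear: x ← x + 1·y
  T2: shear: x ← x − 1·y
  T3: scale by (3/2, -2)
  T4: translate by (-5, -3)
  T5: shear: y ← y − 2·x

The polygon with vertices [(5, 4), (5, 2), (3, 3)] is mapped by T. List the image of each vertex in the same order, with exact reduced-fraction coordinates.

T1 shear: x ← x + 1·y: (5, 4) → (9, 4); (5, 2) → (7, 2); (3, 3) → (6, 3)
T2 shear: x ← x − 1·y: (9, 4) → (5, 4); (7, 2) → (5, 2); (6, 3) → (3, 3)
T3 scale by (3/2, -2): (5, 4) → (15/2, -8); (5, 2) → (15/2, -4); (3, 3) → (9/2, -6)
T4 translate by (-5, -3): (15/2, -8) → (5/2, -11); (15/2, -4) → (5/2, -7); (9/2, -6) → (-1/2, -9)
T5 shear: y ← y − 2·x: (5/2, -11) → (5/2, -16); (5/2, -7) → (5/2, -12); (-1/2, -9) → (-1/2, -8)

image vertices: (5/2, -16), (5/2, -12), (-1/2, -8)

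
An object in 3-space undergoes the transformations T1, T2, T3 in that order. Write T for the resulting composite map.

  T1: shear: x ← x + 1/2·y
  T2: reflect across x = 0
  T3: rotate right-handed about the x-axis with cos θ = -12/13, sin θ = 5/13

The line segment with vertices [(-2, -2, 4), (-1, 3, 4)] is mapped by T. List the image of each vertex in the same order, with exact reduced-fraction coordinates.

T1 shear: x ← x + 1/2·y: (-2, -2, 4) → (-3, -2, 4); (-1, 3, 4) → (1/2, 3, 4)
T2 reflect across x = 0: (-3, -2, 4) → (3, -2, 4); (1/2, 3, 4) → (-1/2, 3, 4)
T3 rotate right-handed about the x-axis with cos θ = -12/13, sin θ = 5/13: (3, -2, 4) → (3, 4/13, -58/13); (-1/2, 3, 4) → (-1/2, -56/13, -33/13)

image vertices: (3, 4/13, -58/13), (-1/2, -56/13, -33/13)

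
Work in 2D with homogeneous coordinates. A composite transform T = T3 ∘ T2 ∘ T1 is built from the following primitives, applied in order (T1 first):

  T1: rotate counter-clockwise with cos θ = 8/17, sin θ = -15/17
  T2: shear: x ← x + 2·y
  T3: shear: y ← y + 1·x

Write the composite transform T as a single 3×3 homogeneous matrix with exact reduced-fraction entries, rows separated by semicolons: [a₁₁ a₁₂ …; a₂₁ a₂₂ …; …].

T = [-22/17 31/17 0; -37/17 39/17 0; 0 0 1]

T1 = [8/17 15/17 0; -15/17 8/17 0; 0 0 1]
T2·T1 = [-22/17 31/17 0; -15/17 8/17 0; 0 0 1]
T3·…·T1 = [-22/17 31/17 0; -37/17 39/17 0; 0 0 1]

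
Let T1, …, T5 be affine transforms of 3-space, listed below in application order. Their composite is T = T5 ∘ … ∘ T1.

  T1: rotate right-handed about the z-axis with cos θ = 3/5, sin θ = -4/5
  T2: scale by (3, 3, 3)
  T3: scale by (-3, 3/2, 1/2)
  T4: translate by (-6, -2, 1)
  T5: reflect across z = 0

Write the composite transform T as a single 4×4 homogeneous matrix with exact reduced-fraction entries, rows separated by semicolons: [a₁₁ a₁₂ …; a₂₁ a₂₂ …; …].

T = [-27/5 -36/5 0 -6; -18/5 27/10 0 -2; 0 0 -3/2 -1; 0 0 0 1]

T1 = [3/5 4/5 0 0; -4/5 3/5 0 0; 0 0 1 0; 0 0 0 1]
T2·T1 = [9/5 12/5 0 0; -12/5 9/5 0 0; 0 0 3 0; 0 0 0 1]
T3·…·T1 = [-27/5 -36/5 0 0; -18/5 27/10 0 0; 0 0 3/2 0; 0 0 0 1]
T4·…·T1 = [-27/5 -36/5 0 -6; -18/5 27/10 0 -2; 0 0 3/2 1; 0 0 0 1]
T5·…·T1 = [-27/5 -36/5 0 -6; -18/5 27/10 0 -2; 0 0 -3/2 -1; 0 0 0 1]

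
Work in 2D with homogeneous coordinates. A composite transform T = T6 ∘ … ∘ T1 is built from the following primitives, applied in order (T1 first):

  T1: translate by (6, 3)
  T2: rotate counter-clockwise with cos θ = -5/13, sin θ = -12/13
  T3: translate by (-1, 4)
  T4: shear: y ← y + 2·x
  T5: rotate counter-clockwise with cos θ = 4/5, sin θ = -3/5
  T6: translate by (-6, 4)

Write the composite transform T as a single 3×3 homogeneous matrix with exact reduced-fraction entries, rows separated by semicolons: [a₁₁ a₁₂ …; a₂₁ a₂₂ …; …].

T1 = [1 0 6; 0 1 3; 0 0 1]
T2·T1 = [-5/13 12/13 6/13; -12/13 -5/13 -87/13; 0 0 1]
T3·…·T1 = [-5/13 12/13 -7/13; -12/13 -5/13 -35/13; 0 0 1]
T4·…·T1 = [-5/13 12/13 -7/13; -22/13 19/13 -49/13; 0 0 1]
T5·…·T1 = [-86/65 21/13 -35/13; -73/65 8/13 -35/13; 0 0 1]
T6·…·T1 = [-86/65 21/13 -113/13; -73/65 8/13 17/13; 0 0 1]

T = [-86/65 21/13 -113/13; -73/65 8/13 17/13; 0 0 1]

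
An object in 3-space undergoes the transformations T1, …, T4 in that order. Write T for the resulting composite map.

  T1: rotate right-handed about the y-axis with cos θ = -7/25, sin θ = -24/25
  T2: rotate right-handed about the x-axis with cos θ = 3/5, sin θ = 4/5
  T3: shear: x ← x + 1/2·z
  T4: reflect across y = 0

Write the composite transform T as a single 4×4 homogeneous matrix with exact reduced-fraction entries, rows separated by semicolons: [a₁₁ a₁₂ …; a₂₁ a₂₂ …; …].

T1 = [-7/25 0 -24/25 0; 0 1 0 0; 24/25 0 -7/25 0; 0 0 0 1]
T2·T1 = [-7/25 0 -24/25 0; -96/125 3/5 28/125 0; 72/125 4/5 -21/125 0; 0 0 0 1]
T3·…·T1 = [1/125 2/5 -261/250 0; -96/125 3/5 28/125 0; 72/125 4/5 -21/125 0; 0 0 0 1]
T4·…·T1 = [1/125 2/5 -261/250 0; 96/125 -3/5 -28/125 0; 72/125 4/5 -21/125 0; 0 0 0 1]

T = [1/125 2/5 -261/250 0; 96/125 -3/5 -28/125 0; 72/125 4/5 -21/125 0; 0 0 0 1]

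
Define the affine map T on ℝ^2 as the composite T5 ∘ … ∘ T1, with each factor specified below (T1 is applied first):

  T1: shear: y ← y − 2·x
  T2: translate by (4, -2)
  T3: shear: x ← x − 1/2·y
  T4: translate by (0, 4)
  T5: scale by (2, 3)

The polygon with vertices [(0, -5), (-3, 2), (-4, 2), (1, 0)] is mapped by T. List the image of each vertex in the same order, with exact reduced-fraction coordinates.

T1 shear: y ← y − 2·x: (0, -5) → (0, -5); (-3, 2) → (-3, 8); (-4, 2) → (-4, 10); (1, 0) → (1, -2)
T2 translate by (4, -2): (0, -5) → (4, -7); (-3, 8) → (1, 6); (-4, 10) → (0, 8); (1, -2) → (5, -4)
T3 shear: x ← x − 1/2·y: (4, -7) → (15/2, -7); (1, 6) → (-2, 6); (0, 8) → (-4, 8); (5, -4) → (7, -4)
T4 translate by (0, 4): (15/2, -7) → (15/2, -3); (-2, 6) → (-2, 10); (-4, 8) → (-4, 12); (7, -4) → (7, 0)
T5 scale by (2, 3): (15/2, -3) → (15, -9); (-2, 10) → (-4, 30); (-4, 12) → (-8, 36); (7, 0) → (14, 0)

image vertices: (15, -9), (-4, 30), (-8, 36), (14, 0)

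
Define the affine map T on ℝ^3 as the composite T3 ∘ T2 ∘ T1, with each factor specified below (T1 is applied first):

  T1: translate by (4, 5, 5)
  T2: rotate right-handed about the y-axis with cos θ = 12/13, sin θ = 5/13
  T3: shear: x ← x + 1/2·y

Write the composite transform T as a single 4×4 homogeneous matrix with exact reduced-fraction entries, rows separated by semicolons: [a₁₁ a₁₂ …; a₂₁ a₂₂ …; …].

T1 = [1 0 0 4; 0 1 0 5; 0 0 1 5; 0 0 0 1]
T2·T1 = [12/13 0 5/13 73/13; 0 1 0 5; -5/13 0 12/13 40/13; 0 0 0 1]
T3·…·T1 = [12/13 1/2 5/13 211/26; 0 1 0 5; -5/13 0 12/13 40/13; 0 0 0 1]

T = [12/13 1/2 5/13 211/26; 0 1 0 5; -5/13 0 12/13 40/13; 0 0 0 1]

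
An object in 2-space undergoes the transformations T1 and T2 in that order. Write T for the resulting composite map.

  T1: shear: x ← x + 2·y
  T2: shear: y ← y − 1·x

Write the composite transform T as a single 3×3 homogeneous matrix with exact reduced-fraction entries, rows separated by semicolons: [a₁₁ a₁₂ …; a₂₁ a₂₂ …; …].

T = [1 2 0; -1 -1 0; 0 0 1]

T1 = [1 2 0; 0 1 0; 0 0 1]
T2·T1 = [1 2 0; -1 -1 0; 0 0 1]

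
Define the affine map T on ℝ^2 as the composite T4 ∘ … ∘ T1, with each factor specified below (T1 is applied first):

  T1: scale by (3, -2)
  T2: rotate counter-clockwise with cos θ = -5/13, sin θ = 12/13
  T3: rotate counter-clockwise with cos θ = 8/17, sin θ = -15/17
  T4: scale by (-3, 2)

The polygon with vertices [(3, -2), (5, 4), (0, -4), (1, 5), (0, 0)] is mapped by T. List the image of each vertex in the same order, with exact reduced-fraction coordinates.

T1 scale by (3, -2): (3, -2) → (9, 4); (5, 4) → (15, -8); (0, -4) → (0, 8); (1, 5) → (3, -10); (0, 0) → (0, 0)
T2 rotate counter-clockwise with cos θ = -5/13, sin θ = 12/13: (9, 4) → (-93/13, 88/13); (15, -8) → (21/13, 220/13); (0, 8) → (-96/13, -40/13); (3, -10) → (105/13, 86/13); (0, 0) → (0, 0)
T3 rotate counter-clockwise with cos θ = 8/17, sin θ = -15/17: (-93/13, 88/13) → (576/221, 2099/221); (21/13, 220/13) → (204/13, 85/13); (-96/13, -40/13) → (-1368/221, 1120/221); (105/13, 86/13) → (2130/221, -887/221); (0, 0) → (0, 0)
T4 scale by (-3, 2): (576/221, 2099/221) → (-1728/221, 4198/221); (204/13, 85/13) → (-612/13, 170/13); (-1368/221, 1120/221) → (4104/221, 2240/221); (2130/221, -887/221) → (-6390/221, -1774/221); (0, 0) → (0, 0)

image vertices: (-1728/221, 4198/221), (-612/13, 170/13), (4104/221, 2240/221), (-6390/221, -1774/221), (0, 0)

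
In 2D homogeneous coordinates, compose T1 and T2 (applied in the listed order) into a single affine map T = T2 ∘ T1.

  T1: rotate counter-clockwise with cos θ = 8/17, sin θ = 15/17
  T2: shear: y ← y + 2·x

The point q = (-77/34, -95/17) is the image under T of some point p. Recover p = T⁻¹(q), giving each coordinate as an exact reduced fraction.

p = (-2, 3/2)

T1 = [8/17 -15/17 0; 15/17 8/17 0; 0 0 1]
T2·T1 = [8/17 -15/17 0; 31/17 -22/17 0; 0 0 1]
det M = 1; M⁻¹ = [-22/17 15/17 0; -31/17 8/17 0; 0 0 1]
M⁻¹ · (-77/34, -95/17)ᵀ = (-2, 3/2)ᵀ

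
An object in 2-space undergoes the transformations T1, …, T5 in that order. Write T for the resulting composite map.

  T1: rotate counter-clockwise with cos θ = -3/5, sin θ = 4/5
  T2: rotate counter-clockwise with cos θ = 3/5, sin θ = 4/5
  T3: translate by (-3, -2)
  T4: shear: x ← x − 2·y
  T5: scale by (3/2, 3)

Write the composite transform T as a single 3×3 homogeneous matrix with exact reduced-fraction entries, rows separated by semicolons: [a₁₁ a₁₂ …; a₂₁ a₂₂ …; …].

T = [-3/2 3 3/2; 0 -3 -6; 0 0 1]

T1 = [-3/5 -4/5 0; 4/5 -3/5 0; 0 0 1]
T2·T1 = [-1 0 0; 0 -1 0; 0 0 1]
T3·…·T1 = [-1 0 -3; 0 -1 -2; 0 0 1]
T4·…·T1 = [-1 2 1; 0 -1 -2; 0 0 1]
T5·…·T1 = [-3/2 3 3/2; 0 -3 -6; 0 0 1]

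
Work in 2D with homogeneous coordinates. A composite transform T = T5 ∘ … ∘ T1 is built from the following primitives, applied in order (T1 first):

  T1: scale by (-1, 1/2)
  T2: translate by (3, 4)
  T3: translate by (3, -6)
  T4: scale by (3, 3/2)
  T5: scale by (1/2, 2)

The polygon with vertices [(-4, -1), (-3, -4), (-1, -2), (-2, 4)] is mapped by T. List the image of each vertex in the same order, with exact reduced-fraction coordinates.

image vertices: (15, -15/2), (27/2, -12), (21/2, -9), (12, 0)

T1 scale by (-1, 1/2): (-4, -1) → (4, -1/2); (-3, -4) → (3, -2); (-1, -2) → (1, -1); (-2, 4) → (2, 2)
T2 translate by (3, 4): (4, -1/2) → (7, 7/2); (3, -2) → (6, 2); (1, -1) → (4, 3); (2, 2) → (5, 6)
T3 translate by (3, -6): (7, 7/2) → (10, -5/2); (6, 2) → (9, -4); (4, 3) → (7, -3); (5, 6) → (8, 0)
T4 scale by (3, 3/2): (10, -5/2) → (30, -15/4); (9, -4) → (27, -6); (7, -3) → (21, -9/2); (8, 0) → (24, 0)
T5 scale by (1/2, 2): (30, -15/4) → (15, -15/2); (27, -6) → (27/2, -12); (21, -9/2) → (21/2, -9); (24, 0) → (12, 0)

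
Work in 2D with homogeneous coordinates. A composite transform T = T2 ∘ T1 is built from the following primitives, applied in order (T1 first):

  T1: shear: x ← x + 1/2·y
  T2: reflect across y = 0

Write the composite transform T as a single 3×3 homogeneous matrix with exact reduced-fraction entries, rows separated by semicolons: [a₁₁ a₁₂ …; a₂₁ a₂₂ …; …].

T = [1 1/2 0; 0 -1 0; 0 0 1]

T1 = [1 1/2 0; 0 1 0; 0 0 1]
T2·T1 = [1 1/2 0; 0 -1 0; 0 0 1]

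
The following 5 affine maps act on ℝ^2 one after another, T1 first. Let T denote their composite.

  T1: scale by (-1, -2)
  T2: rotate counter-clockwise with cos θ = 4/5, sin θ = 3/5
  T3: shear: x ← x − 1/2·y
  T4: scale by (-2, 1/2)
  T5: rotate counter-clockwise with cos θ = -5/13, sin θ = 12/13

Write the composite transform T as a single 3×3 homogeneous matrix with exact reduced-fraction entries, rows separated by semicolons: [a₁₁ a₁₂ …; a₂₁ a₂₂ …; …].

T = [-7/65 148/65 0; 27/26 -44/13 0; 0 0 1]

T1 = [-1 0 0; 0 -2 0; 0 0 1]
T2·T1 = [-4/5 6/5 0; -3/5 -8/5 0; 0 0 1]
T3·…·T1 = [-1/2 2 0; -3/5 -8/5 0; 0 0 1]
T4·…·T1 = [1 -4 0; -3/10 -4/5 0; 0 0 1]
T5·…·T1 = [-7/65 148/65 0; 27/26 -44/13 0; 0 0 1]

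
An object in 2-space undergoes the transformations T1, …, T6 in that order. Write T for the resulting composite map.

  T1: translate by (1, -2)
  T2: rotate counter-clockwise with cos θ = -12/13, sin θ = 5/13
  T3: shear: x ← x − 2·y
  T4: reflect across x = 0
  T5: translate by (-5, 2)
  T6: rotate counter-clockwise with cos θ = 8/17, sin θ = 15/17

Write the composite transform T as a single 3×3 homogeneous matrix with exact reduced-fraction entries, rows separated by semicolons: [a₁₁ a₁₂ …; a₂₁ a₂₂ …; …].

T1 = [1 0 1; 0 1 -2; 0 0 1]
T2·T1 = [-12/13 -5/13 -2/13; 5/13 -12/13 29/13; 0 0 1]
T3·…·T1 = [-22/13 19/13 -60/13; 5/13 -12/13 29/13; 0 0 1]
T4·…·T1 = [22/13 -19/13 60/13; 5/13 -12/13 29/13; 0 0 1]
T5·…·T1 = [22/13 -19/13 -5/13; 5/13 -12/13 55/13; 0 0 1]
T6·…·T1 = [101/221 28/221 -865/221; 370/221 -381/221 365/221; 0 0 1]

T = [101/221 28/221 -865/221; 370/221 -381/221 365/221; 0 0 1]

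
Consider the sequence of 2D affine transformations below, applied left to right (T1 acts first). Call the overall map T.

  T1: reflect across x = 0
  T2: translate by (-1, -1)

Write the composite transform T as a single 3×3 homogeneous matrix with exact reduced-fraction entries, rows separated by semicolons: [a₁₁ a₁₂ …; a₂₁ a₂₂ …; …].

T = [-1 0 -1; 0 1 -1; 0 0 1]

T1 = [-1 0 0; 0 1 0; 0 0 1]
T2·T1 = [-1 0 -1; 0 1 -1; 0 0 1]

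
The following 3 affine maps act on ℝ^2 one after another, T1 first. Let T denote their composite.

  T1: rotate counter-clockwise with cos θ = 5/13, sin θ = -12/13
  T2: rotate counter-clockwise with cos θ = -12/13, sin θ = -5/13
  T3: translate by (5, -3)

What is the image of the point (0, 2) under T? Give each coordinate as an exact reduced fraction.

T1 rotate counter-clockwise with cos θ = 5/13, sin θ = -12/13: (0, 2) → (24/13, 10/13)
T2 rotate counter-clockwise with cos θ = -12/13, sin θ = -5/13: (24/13, 10/13) → (-238/169, -240/169)
T3 translate by (5, -3): (-238/169, -240/169) → (607/169, -747/169)

T(p) = (607/169, -747/169)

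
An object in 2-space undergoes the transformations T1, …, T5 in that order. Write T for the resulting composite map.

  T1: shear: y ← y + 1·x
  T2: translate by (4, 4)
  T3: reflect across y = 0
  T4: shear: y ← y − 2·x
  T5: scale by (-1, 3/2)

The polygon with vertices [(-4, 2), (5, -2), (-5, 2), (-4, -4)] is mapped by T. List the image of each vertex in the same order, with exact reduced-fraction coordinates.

image vertices: (0, -3), (-9, -75/2), (1, 3/2), (0, 6)

T1 shear: y ← y + 1·x: (-4, 2) → (-4, -2); (5, -2) → (5, 3); (-5, 2) → (-5, -3); (-4, -4) → (-4, -8)
T2 translate by (4, 4): (-4, -2) → (0, 2); (5, 3) → (9, 7); (-5, -3) → (-1, 1); (-4, -8) → (0, -4)
T3 reflect across y = 0: (0, 2) → (0, -2); (9, 7) → (9, -7); (-1, 1) → (-1, -1); (0, -4) → (0, 4)
T4 shear: y ← y − 2·x: (0, -2) → (0, -2); (9, -7) → (9, -25); (-1, -1) → (-1, 1); (0, 4) → (0, 4)
T5 scale by (-1, 3/2): (0, -2) → (0, -3); (9, -25) → (-9, -75/2); (-1, 1) → (1, 3/2); (0, 4) → (0, 6)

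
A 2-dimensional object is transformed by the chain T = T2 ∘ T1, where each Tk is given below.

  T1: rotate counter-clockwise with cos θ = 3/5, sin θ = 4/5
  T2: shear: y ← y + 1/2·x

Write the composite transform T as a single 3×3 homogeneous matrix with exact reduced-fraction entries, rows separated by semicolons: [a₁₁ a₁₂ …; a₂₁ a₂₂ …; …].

T1 = [3/5 -4/5 0; 4/5 3/5 0; 0 0 1]
T2·T1 = [3/5 -4/5 0; 11/10 1/5 0; 0 0 1]

T = [3/5 -4/5 0; 11/10 1/5 0; 0 0 1]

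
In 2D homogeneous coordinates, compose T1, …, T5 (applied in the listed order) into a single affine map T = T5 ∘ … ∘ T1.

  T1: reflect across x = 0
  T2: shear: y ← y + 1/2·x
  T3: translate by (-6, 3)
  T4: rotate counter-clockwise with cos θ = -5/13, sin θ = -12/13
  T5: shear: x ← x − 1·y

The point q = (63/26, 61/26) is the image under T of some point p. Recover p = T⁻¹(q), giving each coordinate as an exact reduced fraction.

T1 = [-1 0 0; 0 1 0; 0 0 1]
T2·T1 = [-1 0 0; -1/2 1 0; 0 0 1]
T3·…·T1 = [-1 0 -6; -1/2 1 3; 0 0 1]
T4·…·T1 = [-1/13 12/13 66/13; 29/26 -5/13 57/13; 0 0 1]
T5·…·T1 = [-31/26 17/13 9/13; 29/26 -5/13 57/13; 0 0 1]
det M = -1; M⁻¹ = [5/13 17/13 -6; 29/26 31/26 -6; 0 0 1]
M⁻¹ · (63/26, 61/26)ᵀ = (-2, -1/2)ᵀ

p = (-2, -1/2)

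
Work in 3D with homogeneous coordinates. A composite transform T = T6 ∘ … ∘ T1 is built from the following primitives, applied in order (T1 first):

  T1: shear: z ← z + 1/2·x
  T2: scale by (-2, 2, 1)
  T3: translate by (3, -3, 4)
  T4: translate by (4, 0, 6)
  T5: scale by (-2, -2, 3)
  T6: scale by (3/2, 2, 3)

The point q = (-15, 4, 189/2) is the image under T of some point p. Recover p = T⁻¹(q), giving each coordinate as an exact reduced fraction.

p = (1, 1, 0)

T1 = [1 0 0 0; 0 1 0 0; 1/2 0 1 0; 0 0 0 1]
T2·T1 = [-2 0 0 0; 0 2 0 0; 1/2 0 1 0; 0 0 0 1]
T3·…·T1 = [-2 0 0 3; 0 2 0 -3; 1/2 0 1 4; 0 0 0 1]
T4·…·T1 = [-2 0 0 7; 0 2 0 -3; 1/2 0 1 10; 0 0 0 1]
T5·…·T1 = [4 0 0 -14; 0 -4 0 6; 3/2 0 3 30; 0 0 0 1]
T6·…·T1 = [6 0 0 -21; 0 -8 0 12; 9/2 0 9 90; 0 0 0 1]
det M = -432; M⁻¹ = [1/6 0 0 7/2; 0 -1/8 0 3/2; -1/12 0 1/9 -47/4; 0 0 0 1]
M⁻¹ · (-15, 4, 189/2)ᵀ = (1, 1, 0)ᵀ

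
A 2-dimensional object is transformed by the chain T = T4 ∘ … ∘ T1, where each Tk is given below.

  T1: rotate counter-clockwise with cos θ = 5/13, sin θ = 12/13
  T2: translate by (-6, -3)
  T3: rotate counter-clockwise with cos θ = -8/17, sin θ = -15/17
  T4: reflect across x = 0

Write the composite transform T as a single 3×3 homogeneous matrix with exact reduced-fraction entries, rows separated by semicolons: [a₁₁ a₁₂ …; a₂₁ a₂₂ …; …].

T1 = [5/13 -12/13 0; 12/13 5/13 0; 0 0 1]
T2·T1 = [5/13 -12/13 -6; 12/13 5/13 -3; 0 0 1]
T3·…·T1 = [140/221 171/221 3/17; -171/221 140/221 114/17; 0 0 1]
T4·…·T1 = [-140/221 -171/221 -3/17; -171/221 140/221 114/17; 0 0 1]

T = [-140/221 -171/221 -3/17; -171/221 140/221 114/17; 0 0 1]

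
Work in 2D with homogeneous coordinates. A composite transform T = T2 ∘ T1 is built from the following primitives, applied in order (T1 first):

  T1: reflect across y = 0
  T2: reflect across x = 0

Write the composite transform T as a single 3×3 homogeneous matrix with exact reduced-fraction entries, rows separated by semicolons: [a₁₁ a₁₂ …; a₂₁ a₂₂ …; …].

T1 = [1 0 0; 0 -1 0; 0 0 1]
T2·T1 = [-1 0 0; 0 -1 0; 0 0 1]

T = [-1 0 0; 0 -1 0; 0 0 1]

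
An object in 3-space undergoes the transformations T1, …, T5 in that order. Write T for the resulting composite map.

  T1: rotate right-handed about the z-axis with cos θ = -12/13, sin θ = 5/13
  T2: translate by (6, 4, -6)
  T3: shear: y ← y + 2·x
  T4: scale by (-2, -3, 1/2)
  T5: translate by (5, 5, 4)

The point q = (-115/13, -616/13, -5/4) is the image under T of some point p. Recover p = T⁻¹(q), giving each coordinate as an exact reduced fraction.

p = (-1, 0, -9/2)

T1 = [-12/13 -5/13 0 0; 5/13 -12/13 0 0; 0 0 1 0; 0 0 0 1]
T2·T1 = [-12/13 -5/13 0 6; 5/13 -12/13 0 4; 0 0 1 -6; 0 0 0 1]
T3·…·T1 = [-12/13 -5/13 0 6; -19/13 -22/13 0 16; 0 0 1 -6; 0 0 0 1]
T4·…·T1 = [24/13 10/13 0 -12; 57/13 66/13 0 -48; 0 0 1/2 -3; 0 0 0 1]
T5·…·T1 = [24/13 10/13 0 -7; 57/13 66/13 0 -43; 0 0 1/2 1; 0 0 0 1]
det M = 3; M⁻¹ = [11/13 -5/39 0 16/39; -19/26 4/13 0 211/26; 0 0 2 -2; 0 0 0 1]
M⁻¹ · (-115/13, -616/13, -5/4)ᵀ = (-1, 0, -9/2)ᵀ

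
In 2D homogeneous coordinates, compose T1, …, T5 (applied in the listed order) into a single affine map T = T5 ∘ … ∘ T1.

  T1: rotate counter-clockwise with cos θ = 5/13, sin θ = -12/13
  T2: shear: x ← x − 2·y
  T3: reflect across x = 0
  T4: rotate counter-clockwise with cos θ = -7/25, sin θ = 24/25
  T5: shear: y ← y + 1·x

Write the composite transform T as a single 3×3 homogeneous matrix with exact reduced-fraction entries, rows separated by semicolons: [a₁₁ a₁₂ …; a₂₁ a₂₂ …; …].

T = [491/325 -106/325 0; -121/325 -189/325 0; 0 0 1]

T1 = [5/13 12/13 0; -12/13 5/13 0; 0 0 1]
T2·T1 = [29/13 2/13 0; -12/13 5/13 0; 0 0 1]
T3·…·T1 = [-29/13 -2/13 0; -12/13 5/13 0; 0 0 1]
T4·…·T1 = [491/325 -106/325 0; -612/325 -83/325 0; 0 0 1]
T5·…·T1 = [491/325 -106/325 0; -121/325 -189/325 0; 0 0 1]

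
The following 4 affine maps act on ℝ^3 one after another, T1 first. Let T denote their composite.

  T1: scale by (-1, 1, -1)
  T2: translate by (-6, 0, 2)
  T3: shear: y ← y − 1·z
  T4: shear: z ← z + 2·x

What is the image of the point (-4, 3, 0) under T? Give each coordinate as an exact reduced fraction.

T1 scale by (-1, 1, -1): (-4, 3, 0) → (4, 3, 0)
T2 translate by (-6, 0, 2): (4, 3, 0) → (-2, 3, 2)
T3 shear: y ← y − 1·z: (-2, 3, 2) → (-2, 1, 2)
T4 shear: z ← z + 2·x: (-2, 1, 2) → (-2, 1, -2)

T(p) = (-2, 1, -2)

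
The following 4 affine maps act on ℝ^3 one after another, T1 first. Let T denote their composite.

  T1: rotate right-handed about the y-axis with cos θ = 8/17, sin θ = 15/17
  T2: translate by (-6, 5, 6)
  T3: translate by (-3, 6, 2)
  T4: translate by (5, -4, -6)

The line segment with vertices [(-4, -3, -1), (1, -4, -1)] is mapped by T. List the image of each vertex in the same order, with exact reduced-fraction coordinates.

image vertices: (-115/17, 4, 86/17), (-75/17, 3, 11/17)

T1 rotate right-handed about the y-axis with cos θ = 8/17, sin θ = 15/17: (-4, -3, -1) → (-47/17, -3, 52/17); (1, -4, -1) → (-7/17, -4, -23/17)
T2 translate by (-6, 5, 6): (-47/17, -3, 52/17) → (-149/17, 2, 154/17); (-7/17, -4, -23/17) → (-109/17, 1, 79/17)
T3 translate by (-3, 6, 2): (-149/17, 2, 154/17) → (-200/17, 8, 188/17); (-109/17, 1, 79/17) → (-160/17, 7, 113/17)
T4 translate by (5, -4, -6): (-200/17, 8, 188/17) → (-115/17, 4, 86/17); (-160/17, 7, 113/17) → (-75/17, 3, 11/17)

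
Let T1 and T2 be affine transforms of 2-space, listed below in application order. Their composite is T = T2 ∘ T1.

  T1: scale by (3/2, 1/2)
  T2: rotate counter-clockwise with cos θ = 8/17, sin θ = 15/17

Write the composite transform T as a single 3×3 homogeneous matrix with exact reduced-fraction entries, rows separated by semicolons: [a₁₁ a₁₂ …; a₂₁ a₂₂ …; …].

T = [12/17 -15/34 0; 45/34 4/17 0; 0 0 1]

T1 = [3/2 0 0; 0 1/2 0; 0 0 1]
T2·T1 = [12/17 -15/34 0; 45/34 4/17 0; 0 0 1]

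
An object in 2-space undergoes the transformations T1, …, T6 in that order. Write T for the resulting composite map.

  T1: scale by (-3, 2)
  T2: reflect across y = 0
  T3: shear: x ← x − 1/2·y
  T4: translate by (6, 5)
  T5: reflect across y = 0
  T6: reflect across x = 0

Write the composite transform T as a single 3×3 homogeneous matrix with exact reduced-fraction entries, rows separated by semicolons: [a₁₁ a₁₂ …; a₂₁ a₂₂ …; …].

T = [3 -1 -6; 0 2 -5; 0 0 1]

T1 = [-3 0 0; 0 2 0; 0 0 1]
T2·T1 = [-3 0 0; 0 -2 0; 0 0 1]
T3·…·T1 = [-3 1 0; 0 -2 0; 0 0 1]
T4·…·T1 = [-3 1 6; 0 -2 5; 0 0 1]
T5·…·T1 = [-3 1 6; 0 2 -5; 0 0 1]
T6·…·T1 = [3 -1 -6; 0 2 -5; 0 0 1]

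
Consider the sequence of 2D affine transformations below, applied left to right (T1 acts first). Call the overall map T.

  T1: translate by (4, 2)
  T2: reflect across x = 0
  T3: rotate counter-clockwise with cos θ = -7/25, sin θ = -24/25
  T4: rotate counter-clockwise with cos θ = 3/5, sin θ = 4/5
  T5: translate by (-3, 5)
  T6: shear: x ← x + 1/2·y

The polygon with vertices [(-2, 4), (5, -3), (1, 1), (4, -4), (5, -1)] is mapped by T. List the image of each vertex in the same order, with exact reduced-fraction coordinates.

T1 translate by (4, 2): (-2, 4) → (2, 6); (5, -3) → (9, -1); (1, 1) → (5, 3); (4, -4) → (8, -2); (5, -1) → (9, 1)
T2 reflect across x = 0: (2, 6) → (-2, 6); (9, -1) → (-9, -1); (5, 3) → (-5, 3); (8, -2) → (-8, -2); (9, 1) → (-9, 1)
T3 rotate counter-clockwise with cos θ = -7/25, sin θ = -24/25: (-2, 6) → (158/25, 6/25); (-9, -1) → (39/25, 223/25); (-5, 3) → (107/25, 99/25); (-8, -2) → (8/25, 206/25); (-9, 1) → (87/25, 209/25)
T4 rotate counter-clockwise with cos θ = 3/5, sin θ = 4/5: (158/25, 6/25) → (18/5, 26/5); (39/25, 223/25) → (-31/5, 33/5); (107/25, 99/25) → (-3/5, 29/5); (8/25, 206/25) → (-32/5, 26/5); (87/25, 209/25) → (-23/5, 39/5)
T5 translate by (-3, 5): (18/5, 26/5) → (3/5, 51/5); (-31/5, 33/5) → (-46/5, 58/5); (-3/5, 29/5) → (-18/5, 54/5); (-32/5, 26/5) → (-47/5, 51/5); (-23/5, 39/5) → (-38/5, 64/5)
T6 shear: x ← x + 1/2·y: (3/5, 51/5) → (57/10, 51/5); (-46/5, 58/5) → (-17/5, 58/5); (-18/5, 54/5) → (9/5, 54/5); (-47/5, 51/5) → (-43/10, 51/5); (-38/5, 64/5) → (-6/5, 64/5)

image vertices: (57/10, 51/5), (-17/5, 58/5), (9/5, 54/5), (-43/10, 51/5), (-6/5, 64/5)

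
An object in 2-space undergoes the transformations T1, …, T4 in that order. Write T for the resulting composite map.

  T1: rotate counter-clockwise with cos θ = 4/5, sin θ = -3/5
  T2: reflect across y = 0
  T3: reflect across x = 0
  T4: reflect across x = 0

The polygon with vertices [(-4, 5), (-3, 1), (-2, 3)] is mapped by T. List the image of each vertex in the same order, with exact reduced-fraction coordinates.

image vertices: (-1/5, -32/5), (-9/5, -13/5), (1/5, -18/5)

T1 rotate counter-clockwise with cos θ = 4/5, sin θ = -3/5: (-4, 5) → (-1/5, 32/5); (-3, 1) → (-9/5, 13/5); (-2, 3) → (1/5, 18/5)
T2 reflect across y = 0: (-1/5, 32/5) → (-1/5, -32/5); (-9/5, 13/5) → (-9/5, -13/5); (1/5, 18/5) → (1/5, -18/5)
T3 reflect across x = 0: (-1/5, -32/5) → (1/5, -32/5); (-9/5, -13/5) → (9/5, -13/5); (1/5, -18/5) → (-1/5, -18/5)
T4 reflect across x = 0: (1/5, -32/5) → (-1/5, -32/5); (9/5, -13/5) → (-9/5, -13/5); (-1/5, -18/5) → (1/5, -18/5)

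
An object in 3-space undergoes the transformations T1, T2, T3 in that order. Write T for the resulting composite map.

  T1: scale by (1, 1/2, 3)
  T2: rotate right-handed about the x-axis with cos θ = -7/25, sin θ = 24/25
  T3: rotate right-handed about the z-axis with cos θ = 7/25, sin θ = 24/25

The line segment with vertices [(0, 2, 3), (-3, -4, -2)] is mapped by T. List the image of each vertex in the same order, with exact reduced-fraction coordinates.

T1 scale by (1, 1/2, 3): (0, 2, 3) → (0, 1, 9); (-3, -4, -2) → (-3, -2, -6)
T2 rotate right-handed about the x-axis with cos θ = -7/25, sin θ = 24/25: (0, 1, 9) → (0, -223/25, -39/25); (-3, -2, -6) → (-3, 158/25, -6/25)
T3 rotate right-handed about the z-axis with cos θ = 7/25, sin θ = 24/25: (0, -223/25, -39/25) → (5352/625, -1561/625, -39/25); (-3, 158/25, -6/25) → (-4317/625, -694/625, -6/25)

image vertices: (5352/625, -1561/625, -39/25), (-4317/625, -694/625, -6/25)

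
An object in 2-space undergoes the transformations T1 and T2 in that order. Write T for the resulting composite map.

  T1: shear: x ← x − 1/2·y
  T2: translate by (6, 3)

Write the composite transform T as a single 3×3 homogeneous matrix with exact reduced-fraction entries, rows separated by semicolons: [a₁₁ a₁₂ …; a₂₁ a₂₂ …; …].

T1 = [1 -1/2 0; 0 1 0; 0 0 1]
T2·T1 = [1 -1/2 6; 0 1 3; 0 0 1]

T = [1 -1/2 6; 0 1 3; 0 0 1]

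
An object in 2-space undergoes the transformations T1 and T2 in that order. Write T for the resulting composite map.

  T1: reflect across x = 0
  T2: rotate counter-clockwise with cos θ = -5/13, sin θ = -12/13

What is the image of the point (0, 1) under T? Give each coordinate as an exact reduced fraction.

T1 reflect across x = 0: (0, 1) → (0, 1)
T2 rotate counter-clockwise with cos θ = -5/13, sin θ = -12/13: (0, 1) → (12/13, -5/13)

T(p) = (12/13, -5/13)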